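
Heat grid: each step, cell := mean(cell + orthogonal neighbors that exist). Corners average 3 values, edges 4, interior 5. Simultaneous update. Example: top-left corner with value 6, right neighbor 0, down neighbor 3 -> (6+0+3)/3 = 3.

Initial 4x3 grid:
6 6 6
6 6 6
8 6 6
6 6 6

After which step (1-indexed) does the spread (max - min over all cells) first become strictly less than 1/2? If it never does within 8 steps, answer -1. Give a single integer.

Step 1: max=20/3, min=6, spread=2/3
Step 2: max=391/60, min=6, spread=31/60
Step 3: max=3451/540, min=6, spread=211/540
  -> spread < 1/2 first at step 3
Step 4: max=340897/54000, min=5447/900, spread=14077/54000
Step 5: max=3056407/486000, min=327683/54000, spread=5363/24300
Step 6: max=91220809/14580000, min=182869/30000, spread=93859/583200
Step 7: max=5459074481/874800000, min=296936467/48600000, spread=4568723/34992000
Step 8: max=326708435629/52488000000, min=8929618889/1458000000, spread=8387449/83980800

Answer: 3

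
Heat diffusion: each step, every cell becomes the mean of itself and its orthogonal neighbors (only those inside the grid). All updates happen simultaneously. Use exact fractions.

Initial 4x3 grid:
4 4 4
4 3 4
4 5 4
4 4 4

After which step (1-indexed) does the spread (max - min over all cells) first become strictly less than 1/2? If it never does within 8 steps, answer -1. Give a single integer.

Answer: 2

Derivation:
Step 1: max=17/4, min=15/4, spread=1/2
Step 2: max=25/6, min=23/6, spread=1/3
  -> spread < 1/2 first at step 2
Step 3: max=3971/960, min=3709/960, spread=131/480
Step 4: max=35401/8640, min=33719/8640, spread=841/4320
Step 5: max=2821663/691200, min=2707937/691200, spread=56863/345600
Step 6: max=25269593/6220800, min=24496807/6220800, spread=386393/3110400
Step 7: max=2017451339/497664000, min=1963860661/497664000, spread=26795339/248832000
Step 8: max=24141923069/5971968000, min=23633820931/5971968000, spread=254051069/2985984000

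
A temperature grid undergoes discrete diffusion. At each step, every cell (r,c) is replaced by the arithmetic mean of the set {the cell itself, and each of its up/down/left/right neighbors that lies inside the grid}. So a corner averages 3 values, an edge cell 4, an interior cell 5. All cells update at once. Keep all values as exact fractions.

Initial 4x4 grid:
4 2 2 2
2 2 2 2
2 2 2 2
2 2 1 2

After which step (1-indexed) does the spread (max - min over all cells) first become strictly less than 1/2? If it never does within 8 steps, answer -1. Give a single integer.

Step 1: max=8/3, min=5/3, spread=1
Step 2: max=23/9, min=209/120, spread=293/360
Step 3: max=257/108, min=1949/1080, spread=23/40
Step 4: max=7523/3240, min=199157/108000, spread=154829/324000
  -> spread < 1/2 first at step 4
Step 5: max=1095499/486000, min=1805357/972000, spread=1587/4000
Step 6: max=16162001/7290000, min=54933593/29160000, spread=39977/120000
Step 7: max=190802357/87480000, min=1663403489/874800000, spread=1006667/3600000
Step 8: max=1414651019/656100000, min=50418055109/26244000000, spread=25382657/108000000

Answer: 4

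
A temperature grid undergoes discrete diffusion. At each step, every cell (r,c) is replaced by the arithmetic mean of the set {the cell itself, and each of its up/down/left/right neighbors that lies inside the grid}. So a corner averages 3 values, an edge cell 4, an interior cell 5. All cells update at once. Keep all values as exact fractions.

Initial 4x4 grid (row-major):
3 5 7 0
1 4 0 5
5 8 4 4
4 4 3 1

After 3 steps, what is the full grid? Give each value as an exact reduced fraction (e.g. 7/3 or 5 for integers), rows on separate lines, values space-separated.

After step 1:
  3 19/4 3 4
  13/4 18/5 4 9/4
  9/2 5 19/5 7/2
  13/3 19/4 3 8/3
After step 2:
  11/3 287/80 63/16 37/12
  287/80 103/25 333/100 55/16
  205/48 433/100 193/50 733/240
  163/36 205/48 853/240 55/18
After step 3:
  1301/360 9187/2400 8363/2400 251/72
  3129/800 3791/1000 3737/1000 2581/800
  30089/7200 12511/3000 10877/3000 24133/7200
  941/216 30029/7200 26533/7200 3479/1080

Answer: 1301/360 9187/2400 8363/2400 251/72
3129/800 3791/1000 3737/1000 2581/800
30089/7200 12511/3000 10877/3000 24133/7200
941/216 30029/7200 26533/7200 3479/1080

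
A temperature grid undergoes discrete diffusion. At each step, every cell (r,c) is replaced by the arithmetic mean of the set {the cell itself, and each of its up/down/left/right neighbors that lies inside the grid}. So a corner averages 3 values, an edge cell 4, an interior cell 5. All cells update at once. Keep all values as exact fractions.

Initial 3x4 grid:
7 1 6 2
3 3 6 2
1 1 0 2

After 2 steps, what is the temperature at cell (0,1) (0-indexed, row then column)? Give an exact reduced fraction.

Answer: 217/60

Derivation:
Step 1: cell (0,1) = 17/4
Step 2: cell (0,1) = 217/60
Full grid after step 2:
  137/36 217/60 221/60 121/36
  349/120 76/25 76/25 83/30
  77/36 239/120 247/120 79/36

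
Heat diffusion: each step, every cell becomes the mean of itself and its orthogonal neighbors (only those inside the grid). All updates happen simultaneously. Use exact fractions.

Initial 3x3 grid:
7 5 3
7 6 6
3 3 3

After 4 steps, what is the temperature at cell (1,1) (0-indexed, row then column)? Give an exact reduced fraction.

Step 1: cell (1,1) = 27/5
Step 2: cell (1,1) = 493/100
Step 3: cell (1,1) = 29771/6000
Step 4: cell (1,1) = 1764037/360000
Full grid after step 4:
  172507/32400 1490017/288000 639353/129600
  4431301/864000 1764037/360000 2040713/432000
  313289/64800 4025801/864000 194101/43200

Answer: 1764037/360000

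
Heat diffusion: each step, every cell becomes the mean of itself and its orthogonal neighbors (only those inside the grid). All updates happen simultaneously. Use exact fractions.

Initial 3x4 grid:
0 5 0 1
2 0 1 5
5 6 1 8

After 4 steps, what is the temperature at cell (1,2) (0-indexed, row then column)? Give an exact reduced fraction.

Answer: 998759/360000

Derivation:
Step 1: cell (1,2) = 7/5
Step 2: cell (1,2) = 137/50
Step 3: cell (1,2) = 15121/6000
Step 4: cell (1,2) = 998759/360000
Full grid after step 4:
  279949/129600 120371/54000 13429/6000 110203/43200
  2239801/864000 892259/360000 998759/360000 2464141/864000
  367249/129600 163871/54000 166861/54000 430109/129600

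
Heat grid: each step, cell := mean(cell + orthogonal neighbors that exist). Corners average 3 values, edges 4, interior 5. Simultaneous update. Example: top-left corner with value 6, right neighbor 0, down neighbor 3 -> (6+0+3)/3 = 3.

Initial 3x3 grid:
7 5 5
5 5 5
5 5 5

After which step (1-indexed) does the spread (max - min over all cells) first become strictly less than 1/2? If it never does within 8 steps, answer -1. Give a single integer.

Answer: 3

Derivation:
Step 1: max=17/3, min=5, spread=2/3
Step 2: max=50/9, min=5, spread=5/9
Step 3: max=581/108, min=5, spread=41/108
  -> spread < 1/2 first at step 3
Step 4: max=34531/6480, min=911/180, spread=347/1296
Step 5: max=2050937/388800, min=9157/1800, spread=2921/15552
Step 6: max=122468539/23328000, min=1105483/216000, spread=24611/186624
Step 7: max=7317122033/1399680000, min=24956741/4860000, spread=207329/2239488
Step 8: max=437933952451/83980800000, min=1334801599/259200000, spread=1746635/26873856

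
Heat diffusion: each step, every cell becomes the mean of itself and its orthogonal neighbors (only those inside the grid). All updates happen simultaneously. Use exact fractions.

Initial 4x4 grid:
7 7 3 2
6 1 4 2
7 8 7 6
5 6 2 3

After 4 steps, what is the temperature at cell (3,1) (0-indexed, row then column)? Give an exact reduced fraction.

Step 1: cell (3,1) = 21/4
Step 2: cell (3,1) = 431/80
Step 3: cell (3,1) = 12983/2400
Step 4: cell (3,1) = 381413/72000
Full grid after step 4:
  340219/64800 524759/108000 88487/21600 24407/6480
  1187923/216000 895393/180000 394561/90000 42043/10800
  402833/72000 52821/10000 831691/180000 1847/432
  61109/10800 381413/72000 208331/43200 287641/64800

Answer: 381413/72000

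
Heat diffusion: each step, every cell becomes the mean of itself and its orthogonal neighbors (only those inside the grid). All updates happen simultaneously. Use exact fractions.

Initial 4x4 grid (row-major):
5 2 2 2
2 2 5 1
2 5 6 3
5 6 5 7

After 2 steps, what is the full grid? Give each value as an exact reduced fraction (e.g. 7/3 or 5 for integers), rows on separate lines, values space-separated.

Answer: 17/6 117/40 311/120 43/18
249/80 161/50 167/50 89/30
887/240 419/100 449/100 21/5
157/36 1187/240 421/80 61/12

Derivation:
After step 1:
  3 11/4 11/4 5/3
  11/4 16/5 16/5 11/4
  7/2 21/5 24/5 17/4
  13/3 21/4 6 5
After step 2:
  17/6 117/40 311/120 43/18
  249/80 161/50 167/50 89/30
  887/240 419/100 449/100 21/5
  157/36 1187/240 421/80 61/12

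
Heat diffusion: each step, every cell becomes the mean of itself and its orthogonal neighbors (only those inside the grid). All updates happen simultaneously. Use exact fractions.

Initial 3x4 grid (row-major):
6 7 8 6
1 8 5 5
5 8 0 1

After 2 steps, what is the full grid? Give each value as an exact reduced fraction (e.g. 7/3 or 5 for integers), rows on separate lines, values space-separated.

After step 1:
  14/3 29/4 13/2 19/3
  5 29/5 26/5 17/4
  14/3 21/4 7/2 2
After step 2:
  203/36 1453/240 1517/240 205/36
  151/30 57/10 101/20 1067/240
  179/36 1153/240 319/80 13/4

Answer: 203/36 1453/240 1517/240 205/36
151/30 57/10 101/20 1067/240
179/36 1153/240 319/80 13/4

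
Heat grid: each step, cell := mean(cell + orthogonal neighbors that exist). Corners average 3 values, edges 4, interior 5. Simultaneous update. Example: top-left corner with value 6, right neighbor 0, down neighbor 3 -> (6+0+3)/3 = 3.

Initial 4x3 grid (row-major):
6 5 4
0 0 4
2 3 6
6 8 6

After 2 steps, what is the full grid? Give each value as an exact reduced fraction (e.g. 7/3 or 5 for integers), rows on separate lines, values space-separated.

Answer: 113/36 283/80 139/36
649/240 309/100 899/240
833/240 389/100 1123/240
83/18 431/80 103/18

Derivation:
After step 1:
  11/3 15/4 13/3
  2 12/5 7/2
  11/4 19/5 19/4
  16/3 23/4 20/3
After step 2:
  113/36 283/80 139/36
  649/240 309/100 899/240
  833/240 389/100 1123/240
  83/18 431/80 103/18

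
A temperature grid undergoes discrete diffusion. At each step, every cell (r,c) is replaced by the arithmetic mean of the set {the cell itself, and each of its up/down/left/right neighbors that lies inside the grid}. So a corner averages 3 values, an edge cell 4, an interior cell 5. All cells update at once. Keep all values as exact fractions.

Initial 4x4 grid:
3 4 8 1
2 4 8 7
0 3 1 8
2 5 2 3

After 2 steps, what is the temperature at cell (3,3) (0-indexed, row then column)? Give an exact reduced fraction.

Answer: 71/18

Derivation:
Step 1: cell (3,3) = 13/3
Step 2: cell (3,3) = 71/18
Full grid after step 2:
  10/3 43/10 157/30 199/36
  14/5 97/25 509/100 1301/240
  67/30 319/100 201/50 1169/240
  85/36 641/240 869/240 71/18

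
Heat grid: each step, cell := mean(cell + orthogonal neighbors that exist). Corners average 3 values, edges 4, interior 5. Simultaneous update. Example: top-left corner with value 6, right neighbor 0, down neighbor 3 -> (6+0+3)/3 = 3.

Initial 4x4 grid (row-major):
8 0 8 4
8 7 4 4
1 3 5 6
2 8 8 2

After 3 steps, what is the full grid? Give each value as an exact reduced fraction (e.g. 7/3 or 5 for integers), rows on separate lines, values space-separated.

Answer: 11069/2160 37883/7200 34907/7200 5293/1080
9137/1800 29231/6000 15157/3000 34367/7200
8131/1800 14651/3000 29633/6000 35951/7200
4859/1080 17117/3600 18433/3600 11027/2160

Derivation:
After step 1:
  16/3 23/4 4 16/3
  6 22/5 28/5 9/2
  7/2 24/5 26/5 17/4
  11/3 21/4 23/4 16/3
After step 2:
  205/36 1169/240 1241/240 83/18
  577/120 531/100 237/50 1181/240
  539/120 463/100 128/25 1157/240
  149/36 73/15 323/60 46/9
After step 3:
  11069/2160 37883/7200 34907/7200 5293/1080
  9137/1800 29231/6000 15157/3000 34367/7200
  8131/1800 14651/3000 29633/6000 35951/7200
  4859/1080 17117/3600 18433/3600 11027/2160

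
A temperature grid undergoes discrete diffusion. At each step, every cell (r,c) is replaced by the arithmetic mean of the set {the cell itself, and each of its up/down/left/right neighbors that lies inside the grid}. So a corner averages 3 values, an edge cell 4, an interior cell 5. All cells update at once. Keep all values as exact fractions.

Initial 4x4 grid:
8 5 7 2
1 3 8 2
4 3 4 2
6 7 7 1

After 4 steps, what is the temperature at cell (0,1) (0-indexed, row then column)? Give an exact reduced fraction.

Step 1: cell (0,1) = 23/4
Step 2: cell (0,1) = 239/48
Step 3: cell (0,1) = 1387/288
Step 4: cell (0,1) = 1004161/216000
Full grid after step 4:
  59873/12960 1004161/216000 975049/216000 34667/8100
  486083/108000 814327/180000 48841/11250 873559/216000
  491579/108000 50677/11250 759929/180000 848279/216000
  1517/324 498209/108000 465517/108000 256043/64800

Answer: 1004161/216000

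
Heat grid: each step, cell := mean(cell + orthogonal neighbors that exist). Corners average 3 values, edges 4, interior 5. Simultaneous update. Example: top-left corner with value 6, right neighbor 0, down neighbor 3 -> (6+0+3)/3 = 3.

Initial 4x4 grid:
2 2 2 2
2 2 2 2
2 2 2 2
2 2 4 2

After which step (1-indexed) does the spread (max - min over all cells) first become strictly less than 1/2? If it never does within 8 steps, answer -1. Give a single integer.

Step 1: max=8/3, min=2, spread=2/3
Step 2: max=151/60, min=2, spread=31/60
Step 3: max=1291/540, min=2, spread=211/540
  -> spread < 1/2 first at step 3
Step 4: max=124843/54000, min=2, spread=16843/54000
Step 5: max=1110643/486000, min=9079/4500, spread=130111/486000
Step 6: max=32802367/14580000, min=547159/270000, spread=3255781/14580000
Step 7: max=975153691/437400000, min=551107/270000, spread=82360351/437400000
Step 8: max=28995316891/13122000000, min=99706441/48600000, spread=2074577821/13122000000

Answer: 3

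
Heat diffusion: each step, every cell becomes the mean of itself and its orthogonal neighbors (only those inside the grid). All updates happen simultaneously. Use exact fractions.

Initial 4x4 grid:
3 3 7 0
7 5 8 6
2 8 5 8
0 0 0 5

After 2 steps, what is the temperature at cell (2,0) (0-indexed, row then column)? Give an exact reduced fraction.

Step 1: cell (2,0) = 17/4
Step 2: cell (2,0) = 79/24
Full grid after step 2:
  157/36 293/60 293/60 43/9
  571/120 503/100 141/25 661/120
  79/24 89/20 49/10 649/120
  83/36 55/24 439/120 77/18

Answer: 79/24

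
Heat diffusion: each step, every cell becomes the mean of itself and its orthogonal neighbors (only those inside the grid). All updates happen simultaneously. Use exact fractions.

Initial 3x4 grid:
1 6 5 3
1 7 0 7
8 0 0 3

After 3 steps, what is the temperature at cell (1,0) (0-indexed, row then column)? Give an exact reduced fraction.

Step 1: cell (1,0) = 17/4
Step 2: cell (1,0) = 763/240
Step 3: cell (1,0) = 52577/14400
Full grid after step 3:
  3779/1080 27811/7200 8657/2400 481/120
  52577/14400 2381/750 1328/375 46897/14400
  2261/720 651/200 9673/3600 6623/2160

Answer: 52577/14400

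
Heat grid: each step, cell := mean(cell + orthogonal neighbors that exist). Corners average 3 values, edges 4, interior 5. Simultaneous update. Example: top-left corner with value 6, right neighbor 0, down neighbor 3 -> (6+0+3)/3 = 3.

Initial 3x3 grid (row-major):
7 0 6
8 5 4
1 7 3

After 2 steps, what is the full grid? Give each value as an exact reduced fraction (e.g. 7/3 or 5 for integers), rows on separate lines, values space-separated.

Answer: 59/12 529/120 37/9
1223/240 461/100 173/40
175/36 47/10 79/18

Derivation:
After step 1:
  5 9/2 10/3
  21/4 24/5 9/2
  16/3 4 14/3
After step 2:
  59/12 529/120 37/9
  1223/240 461/100 173/40
  175/36 47/10 79/18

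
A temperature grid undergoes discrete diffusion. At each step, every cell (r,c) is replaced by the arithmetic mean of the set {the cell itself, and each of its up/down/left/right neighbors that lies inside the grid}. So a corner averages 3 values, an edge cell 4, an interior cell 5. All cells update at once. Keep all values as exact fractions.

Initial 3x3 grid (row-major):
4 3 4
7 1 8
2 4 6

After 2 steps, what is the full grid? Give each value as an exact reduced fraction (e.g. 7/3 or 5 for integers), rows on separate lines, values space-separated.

Answer: 67/18 259/60 17/4
171/40 191/50 407/80
133/36 1091/240 14/3

Derivation:
After step 1:
  14/3 3 5
  7/2 23/5 19/4
  13/3 13/4 6
After step 2:
  67/18 259/60 17/4
  171/40 191/50 407/80
  133/36 1091/240 14/3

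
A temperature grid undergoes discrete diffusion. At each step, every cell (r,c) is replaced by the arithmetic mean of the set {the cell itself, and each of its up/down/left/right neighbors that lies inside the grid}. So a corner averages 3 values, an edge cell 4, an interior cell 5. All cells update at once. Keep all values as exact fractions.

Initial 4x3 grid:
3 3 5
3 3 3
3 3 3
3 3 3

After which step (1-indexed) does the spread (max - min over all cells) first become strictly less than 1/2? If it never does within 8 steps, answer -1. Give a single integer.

Step 1: max=11/3, min=3, spread=2/3
Step 2: max=32/9, min=3, spread=5/9
Step 3: max=365/108, min=3, spread=41/108
  -> spread < 1/2 first at step 3
Step 4: max=43097/12960, min=3, spread=4217/12960
Step 5: max=2541949/777600, min=10879/3600, spread=38417/155520
Step 6: max=151168211/46656000, min=218597/72000, spread=1903471/9331200
Step 7: max=8999069089/2799360000, min=6595759/2160000, spread=18038617/111974400
Step 8: max=537152982851/167961600000, min=596126759/194400000, spread=883978523/6718464000

Answer: 3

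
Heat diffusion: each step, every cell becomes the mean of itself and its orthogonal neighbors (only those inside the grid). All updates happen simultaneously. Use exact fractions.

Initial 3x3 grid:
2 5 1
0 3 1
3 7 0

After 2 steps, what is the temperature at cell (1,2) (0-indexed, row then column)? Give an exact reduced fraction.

Answer: 189/80

Derivation:
Step 1: cell (1,2) = 5/4
Step 2: cell (1,2) = 189/80
Full grid after step 2:
  85/36 637/240 19/9
  163/60 249/100 189/80
  103/36 249/80 43/18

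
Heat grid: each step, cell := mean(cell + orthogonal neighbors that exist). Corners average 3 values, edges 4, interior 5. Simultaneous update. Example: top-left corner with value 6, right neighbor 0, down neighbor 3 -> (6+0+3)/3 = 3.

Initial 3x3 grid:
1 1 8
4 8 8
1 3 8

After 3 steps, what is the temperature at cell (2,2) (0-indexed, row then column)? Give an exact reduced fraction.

Answer: 1561/270

Derivation:
Step 1: cell (2,2) = 19/3
Step 2: cell (2,2) = 58/9
Step 3: cell (2,2) = 1561/270
Full grid after step 3:
  649/180 33823/7200 5939/1080
  27823/7200 7063/1500 1193/200
  4199/1080 751/150 1561/270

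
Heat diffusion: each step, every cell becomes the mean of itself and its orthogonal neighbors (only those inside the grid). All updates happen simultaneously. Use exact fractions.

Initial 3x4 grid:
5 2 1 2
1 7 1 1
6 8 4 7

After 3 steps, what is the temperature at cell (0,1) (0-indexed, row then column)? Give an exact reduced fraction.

Answer: 23881/7200

Derivation:
Step 1: cell (0,1) = 15/4
Step 2: cell (0,1) = 703/240
Step 3: cell (0,1) = 23881/7200
Full grid after step 3:
  1927/540 23881/7200 18551/7200 1247/540
  62567/14400 23323/6000 20423/6000 42007/14400
  24/5 11477/2400 9967/2400 223/60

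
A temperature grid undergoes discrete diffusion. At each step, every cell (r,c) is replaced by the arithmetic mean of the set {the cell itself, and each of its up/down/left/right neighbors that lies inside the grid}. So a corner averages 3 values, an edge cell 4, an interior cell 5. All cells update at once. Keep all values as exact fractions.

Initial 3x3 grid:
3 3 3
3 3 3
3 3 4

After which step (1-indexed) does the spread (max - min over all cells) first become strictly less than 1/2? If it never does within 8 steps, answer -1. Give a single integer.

Answer: 1

Derivation:
Step 1: max=10/3, min=3, spread=1/3
  -> spread < 1/2 first at step 1
Step 2: max=59/18, min=3, spread=5/18
Step 3: max=689/216, min=3, spread=41/216
Step 4: max=41011/12960, min=1091/360, spread=347/2592
Step 5: max=2439737/777600, min=10957/3600, spread=2921/31104
Step 6: max=145796539/46656000, min=1321483/432000, spread=24611/373248
Step 7: max=8716802033/2799360000, min=29816741/9720000, spread=207329/4478976
Step 8: max=521914752451/167961600000, min=1594001599/518400000, spread=1746635/53747712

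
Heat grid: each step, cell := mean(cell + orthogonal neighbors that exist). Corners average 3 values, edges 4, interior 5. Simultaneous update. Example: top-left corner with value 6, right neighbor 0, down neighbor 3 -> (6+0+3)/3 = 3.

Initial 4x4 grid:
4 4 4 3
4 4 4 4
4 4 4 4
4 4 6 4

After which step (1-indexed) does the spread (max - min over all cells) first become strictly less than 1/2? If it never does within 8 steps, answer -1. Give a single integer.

Answer: 4

Derivation:
Step 1: max=14/3, min=11/3, spread=1
Step 2: max=271/60, min=67/18, spread=143/180
Step 3: max=9439/2160, min=823/216, spread=403/720
Step 4: max=232123/54000, min=125537/32400, spread=17171/40500
  -> spread < 1/2 first at step 4
Step 5: max=8265367/1944000, min=3805739/972000, spread=217963/648000
Step 6: max=409572527/97200000, min=115217309/29160000, spread=76544491/291600000
Step 7: max=7328664679/1749600000, min=695475973/174960000, spread=124634983/583200000
Step 8: max=364610065421/87480000000, min=698649099913/174960000000, spread=10190343643/58320000000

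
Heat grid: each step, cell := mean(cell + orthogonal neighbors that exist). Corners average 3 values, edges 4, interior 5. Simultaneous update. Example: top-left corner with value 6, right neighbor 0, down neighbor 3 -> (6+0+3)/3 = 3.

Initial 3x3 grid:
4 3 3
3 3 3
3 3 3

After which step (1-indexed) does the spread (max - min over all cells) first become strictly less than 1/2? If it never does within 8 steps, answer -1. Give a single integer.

Answer: 1

Derivation:
Step 1: max=10/3, min=3, spread=1/3
  -> spread < 1/2 first at step 1
Step 2: max=59/18, min=3, spread=5/18
Step 3: max=689/216, min=3, spread=41/216
Step 4: max=41011/12960, min=1091/360, spread=347/2592
Step 5: max=2439737/777600, min=10957/3600, spread=2921/31104
Step 6: max=145796539/46656000, min=1321483/432000, spread=24611/373248
Step 7: max=8716802033/2799360000, min=29816741/9720000, spread=207329/4478976
Step 8: max=521914752451/167961600000, min=1594001599/518400000, spread=1746635/53747712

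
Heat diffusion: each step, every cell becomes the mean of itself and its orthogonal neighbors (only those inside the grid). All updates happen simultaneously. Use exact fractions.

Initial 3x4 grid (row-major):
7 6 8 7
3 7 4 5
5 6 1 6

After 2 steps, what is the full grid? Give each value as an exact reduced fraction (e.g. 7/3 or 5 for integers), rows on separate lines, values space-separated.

After step 1:
  16/3 7 25/4 20/3
  11/2 26/5 5 11/2
  14/3 19/4 17/4 4
After step 2:
  107/18 1427/240 299/48 221/36
  207/40 549/100 131/25 127/24
  179/36 283/60 9/2 55/12

Answer: 107/18 1427/240 299/48 221/36
207/40 549/100 131/25 127/24
179/36 283/60 9/2 55/12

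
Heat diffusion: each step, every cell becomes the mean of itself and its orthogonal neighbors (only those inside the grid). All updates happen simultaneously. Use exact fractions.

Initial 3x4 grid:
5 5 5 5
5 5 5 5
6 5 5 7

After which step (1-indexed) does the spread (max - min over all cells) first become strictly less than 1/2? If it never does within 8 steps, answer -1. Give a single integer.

Answer: 3

Derivation:
Step 1: max=17/3, min=5, spread=2/3
Step 2: max=50/9, min=5, spread=5/9
Step 3: max=2333/432, min=1211/240, spread=383/1080
  -> spread < 1/2 first at step 3
Step 4: max=17333/3240, min=36643/7200, spread=16873/64800
Step 5: max=4123231/777600, min=2649259/518400, spread=59737/311040
Step 6: max=246194639/46656000, min=159428641/31104000, spread=2820671/18662400
Step 7: max=14713930921/2799360000, min=3197730713/622080000, spread=25931417/223948800
Step 8: max=880537042739/167961600000, min=576828140801/111974400000, spread=1223586523/13436928000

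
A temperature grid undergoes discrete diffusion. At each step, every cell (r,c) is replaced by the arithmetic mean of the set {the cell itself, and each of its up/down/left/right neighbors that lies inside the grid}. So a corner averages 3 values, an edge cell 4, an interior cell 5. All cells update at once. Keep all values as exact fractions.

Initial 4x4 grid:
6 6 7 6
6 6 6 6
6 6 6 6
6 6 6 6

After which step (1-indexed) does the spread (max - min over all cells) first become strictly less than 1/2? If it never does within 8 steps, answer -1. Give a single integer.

Step 1: max=19/3, min=6, spread=1/3
  -> spread < 1/2 first at step 1
Step 2: max=751/120, min=6, spread=31/120
Step 3: max=6691/1080, min=6, spread=211/1080
Step 4: max=664843/108000, min=6, spread=16843/108000
Step 5: max=5970643/972000, min=54079/9000, spread=130111/972000
Step 6: max=178602367/29160000, min=3247159/540000, spread=3255781/29160000
Step 7: max=5349153691/874800000, min=3251107/540000, spread=82360351/874800000
Step 8: max=160215316891/26244000000, min=585706441/97200000, spread=2074577821/26244000000

Answer: 1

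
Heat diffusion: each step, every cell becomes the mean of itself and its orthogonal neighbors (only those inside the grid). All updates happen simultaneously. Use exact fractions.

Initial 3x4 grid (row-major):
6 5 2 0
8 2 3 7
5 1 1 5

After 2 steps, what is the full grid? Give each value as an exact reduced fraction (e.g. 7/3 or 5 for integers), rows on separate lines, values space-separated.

Answer: 46/9 983/240 49/16 37/12
401/80 361/100 311/100 169/48
73/18 793/240 145/48 127/36

Derivation:
After step 1:
  19/3 15/4 5/2 3
  21/4 19/5 3 15/4
  14/3 9/4 5/2 13/3
After step 2:
  46/9 983/240 49/16 37/12
  401/80 361/100 311/100 169/48
  73/18 793/240 145/48 127/36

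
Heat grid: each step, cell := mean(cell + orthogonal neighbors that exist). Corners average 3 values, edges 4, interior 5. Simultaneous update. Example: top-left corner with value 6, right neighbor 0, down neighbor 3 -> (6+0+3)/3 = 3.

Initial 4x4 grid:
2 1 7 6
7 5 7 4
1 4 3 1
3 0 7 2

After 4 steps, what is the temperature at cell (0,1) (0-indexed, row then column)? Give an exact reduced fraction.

Step 1: cell (0,1) = 15/4
Step 2: cell (0,1) = 257/60
Step 3: cell (0,1) = 15193/3600
Step 4: cell (0,1) = 462499/108000
Full grid after step 4:
  126943/32400 462499/108000 492671/108000 19159/4050
  203357/54000 354997/90000 24473/5625 470081/108000
  176879/54000 80959/22500 331879/90000 417637/108000
  25231/8100 168959/54000 184301/54000 110341/32400

Answer: 462499/108000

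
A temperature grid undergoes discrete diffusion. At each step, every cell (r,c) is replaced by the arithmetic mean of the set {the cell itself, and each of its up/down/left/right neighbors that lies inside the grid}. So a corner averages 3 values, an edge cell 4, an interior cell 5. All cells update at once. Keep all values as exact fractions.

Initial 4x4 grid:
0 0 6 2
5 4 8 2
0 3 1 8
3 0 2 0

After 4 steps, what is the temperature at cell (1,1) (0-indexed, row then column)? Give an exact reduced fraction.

Step 1: cell (1,1) = 4
Step 2: cell (1,1) = 291/100
Step 3: cell (1,1) = 9533/3000
Step 4: cell (1,1) = 51511/18000
Full grid after step 4:
  85529/32400 335837/108000 375793/108000 250331/64800
  142501/54000 51511/18000 637697/180000 781991/216000
  7963/3600 160921/60000 261883/90000 725303/216000
  9047/4320 10243/4800 576383/216000 90121/32400

Answer: 51511/18000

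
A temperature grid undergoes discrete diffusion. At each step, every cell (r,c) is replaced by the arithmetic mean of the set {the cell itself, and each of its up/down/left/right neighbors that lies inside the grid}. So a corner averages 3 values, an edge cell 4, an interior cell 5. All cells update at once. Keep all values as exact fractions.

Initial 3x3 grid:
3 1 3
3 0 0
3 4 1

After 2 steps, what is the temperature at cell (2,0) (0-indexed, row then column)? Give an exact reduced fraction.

Answer: 91/36

Derivation:
Step 1: cell (2,0) = 10/3
Step 2: cell (2,0) = 91/36
Full grid after step 2:
  19/9 421/240 49/36
  571/240 43/25 7/5
  91/36 43/20 14/9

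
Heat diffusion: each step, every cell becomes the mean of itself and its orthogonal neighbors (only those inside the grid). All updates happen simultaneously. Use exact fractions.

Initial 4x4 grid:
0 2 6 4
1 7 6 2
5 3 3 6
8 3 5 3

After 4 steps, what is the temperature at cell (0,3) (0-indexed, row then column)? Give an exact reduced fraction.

Step 1: cell (0,3) = 4
Step 2: cell (0,3) = 13/3
Step 3: cell (0,3) = 3071/720
Step 4: cell (0,3) = 91169/21600
Full grid after step 4:
  72211/21600 259657/72000 289337/72000 91169/21600
  1351/375 77027/20000 82881/20000 50747/12000
  11011/2700 150739/36000 151721/36000 458027/108000
  282581/64800 187963/43200 928759/216000 270751/64800

Answer: 91169/21600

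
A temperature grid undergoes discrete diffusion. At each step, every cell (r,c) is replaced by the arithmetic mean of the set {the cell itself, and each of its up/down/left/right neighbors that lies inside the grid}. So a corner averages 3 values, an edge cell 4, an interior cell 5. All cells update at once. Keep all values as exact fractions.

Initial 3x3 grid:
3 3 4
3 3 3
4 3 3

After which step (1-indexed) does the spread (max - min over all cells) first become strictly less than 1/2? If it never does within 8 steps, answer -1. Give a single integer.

Step 1: max=10/3, min=3, spread=1/3
  -> spread < 1/2 first at step 1
Step 2: max=59/18, min=151/48, spread=19/144
Step 3: max=9209/2880, min=227/72, spread=43/960
Step 4: max=41407/12960, min=548503/172800, spread=10771/518400
Step 5: max=33025241/10368000, min=823483/259200, spread=85921/10368000
Step 6: max=148548703/46656000, min=1978323127/622080000, spread=6978739/1866240000
Step 7: max=118789200569/37324800000, min=12367255007/3888000000, spread=317762509/186624000000
Step 8: max=742353062929/233280000000, min=7124844105943/2239488000000, spread=8726490877/11197440000000

Answer: 1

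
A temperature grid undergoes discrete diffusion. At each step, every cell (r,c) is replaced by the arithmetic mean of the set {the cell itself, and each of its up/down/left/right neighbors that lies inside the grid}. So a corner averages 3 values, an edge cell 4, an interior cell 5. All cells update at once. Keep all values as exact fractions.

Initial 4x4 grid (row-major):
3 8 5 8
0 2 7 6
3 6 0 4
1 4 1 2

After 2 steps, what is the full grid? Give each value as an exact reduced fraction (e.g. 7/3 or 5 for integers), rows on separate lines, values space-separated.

Answer: 61/18 593/120 131/24 235/36
383/120 181/50 509/100 235/48
61/24 167/50 307/100 911/240
49/18 125/48 641/240 85/36

Derivation:
After step 1:
  11/3 9/2 7 19/3
  2 23/5 4 25/4
  5/2 3 18/5 3
  8/3 3 7/4 7/3
After step 2:
  61/18 593/120 131/24 235/36
  383/120 181/50 509/100 235/48
  61/24 167/50 307/100 911/240
  49/18 125/48 641/240 85/36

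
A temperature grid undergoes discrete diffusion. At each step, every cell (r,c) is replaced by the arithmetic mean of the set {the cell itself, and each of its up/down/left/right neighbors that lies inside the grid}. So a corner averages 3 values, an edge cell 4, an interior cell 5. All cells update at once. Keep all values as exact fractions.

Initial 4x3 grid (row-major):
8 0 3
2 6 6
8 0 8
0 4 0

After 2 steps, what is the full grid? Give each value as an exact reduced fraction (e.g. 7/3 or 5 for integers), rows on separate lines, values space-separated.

Answer: 163/36 803/240 13/3
439/120 24/5 301/80
177/40 3 369/80
5/2 71/20 17/6

Derivation:
After step 1:
  10/3 17/4 3
  6 14/5 23/4
  5/2 26/5 7/2
  4 1 4
After step 2:
  163/36 803/240 13/3
  439/120 24/5 301/80
  177/40 3 369/80
  5/2 71/20 17/6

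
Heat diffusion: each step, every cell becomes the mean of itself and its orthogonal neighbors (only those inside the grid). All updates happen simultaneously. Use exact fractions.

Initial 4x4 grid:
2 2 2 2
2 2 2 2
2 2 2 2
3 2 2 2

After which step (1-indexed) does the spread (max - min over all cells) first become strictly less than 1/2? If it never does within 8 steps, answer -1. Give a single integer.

Step 1: max=7/3, min=2, spread=1/3
  -> spread < 1/2 first at step 1
Step 2: max=41/18, min=2, spread=5/18
Step 3: max=473/216, min=2, spread=41/216
Step 4: max=14003/6480, min=2, spread=1043/6480
Step 5: max=414353/194400, min=2, spread=25553/194400
Step 6: max=12335459/5832000, min=36079/18000, spread=645863/5832000
Step 7: max=367561691/174960000, min=240971/120000, spread=16225973/174960000
Step 8: max=10975077983/5248800000, min=108701/54000, spread=409340783/5248800000

Answer: 1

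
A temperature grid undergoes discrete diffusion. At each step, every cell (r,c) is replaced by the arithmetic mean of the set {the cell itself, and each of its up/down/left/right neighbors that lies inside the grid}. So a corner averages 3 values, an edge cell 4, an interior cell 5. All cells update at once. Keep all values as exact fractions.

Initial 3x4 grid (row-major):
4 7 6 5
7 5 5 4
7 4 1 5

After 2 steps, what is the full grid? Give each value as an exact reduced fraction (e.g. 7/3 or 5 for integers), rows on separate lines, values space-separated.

Answer: 23/4 457/80 409/80 31/6
467/80 253/50 481/100 1037/240
16/3 49/10 233/60 71/18

Derivation:
After step 1:
  6 11/2 23/4 5
  23/4 28/5 21/5 19/4
  6 17/4 15/4 10/3
After step 2:
  23/4 457/80 409/80 31/6
  467/80 253/50 481/100 1037/240
  16/3 49/10 233/60 71/18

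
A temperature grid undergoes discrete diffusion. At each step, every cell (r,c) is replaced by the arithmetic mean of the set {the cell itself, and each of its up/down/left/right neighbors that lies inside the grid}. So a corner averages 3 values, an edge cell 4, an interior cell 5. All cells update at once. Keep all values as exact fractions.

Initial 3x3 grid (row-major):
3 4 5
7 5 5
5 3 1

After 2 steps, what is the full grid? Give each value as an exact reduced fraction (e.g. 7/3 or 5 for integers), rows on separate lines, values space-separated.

After step 1:
  14/3 17/4 14/3
  5 24/5 4
  5 7/2 3
After step 2:
  167/36 1103/240 155/36
  73/15 431/100 247/60
  9/2 163/40 7/2

Answer: 167/36 1103/240 155/36
73/15 431/100 247/60
9/2 163/40 7/2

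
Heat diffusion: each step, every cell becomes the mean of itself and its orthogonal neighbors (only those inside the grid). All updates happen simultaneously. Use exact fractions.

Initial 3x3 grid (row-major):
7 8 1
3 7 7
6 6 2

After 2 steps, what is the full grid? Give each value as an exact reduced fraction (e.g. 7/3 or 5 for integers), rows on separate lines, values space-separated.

Answer: 35/6 1397/240 46/9
459/80 136/25 1247/240
16/3 429/80 29/6

Derivation:
After step 1:
  6 23/4 16/3
  23/4 31/5 17/4
  5 21/4 5
After step 2:
  35/6 1397/240 46/9
  459/80 136/25 1247/240
  16/3 429/80 29/6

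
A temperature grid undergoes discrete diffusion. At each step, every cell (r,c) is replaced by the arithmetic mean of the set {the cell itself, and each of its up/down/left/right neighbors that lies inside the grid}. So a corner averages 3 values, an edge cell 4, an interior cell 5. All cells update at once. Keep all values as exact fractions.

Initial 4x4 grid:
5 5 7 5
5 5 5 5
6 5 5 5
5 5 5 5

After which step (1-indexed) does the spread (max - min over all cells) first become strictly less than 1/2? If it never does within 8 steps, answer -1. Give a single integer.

Answer: 3

Derivation:
Step 1: max=17/3, min=5, spread=2/3
Step 2: max=331/60, min=5, spread=31/60
Step 3: max=2911/540, min=5, spread=211/540
  -> spread < 1/2 first at step 3
Step 4: max=287779/54000, min=379/75, spread=14899/54000
Step 5: max=2572909/486000, min=5704/1125, spread=108781/486000
Step 6: max=256053031/48600000, min=305971/60000, spread=8216521/48600000
Step 7: max=2296350361/437400000, min=2071103/405000, spread=59559121/437400000
Step 8: max=229167178939/43740000000, min=2492959357/486000000, spread=4800836809/43740000000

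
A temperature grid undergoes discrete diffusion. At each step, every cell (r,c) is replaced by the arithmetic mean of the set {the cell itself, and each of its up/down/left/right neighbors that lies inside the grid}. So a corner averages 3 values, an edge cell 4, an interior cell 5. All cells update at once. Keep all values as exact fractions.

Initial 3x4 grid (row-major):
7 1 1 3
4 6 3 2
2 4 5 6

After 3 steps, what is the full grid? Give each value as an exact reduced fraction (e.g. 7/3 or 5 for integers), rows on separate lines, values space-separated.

Answer: 457/120 1709/480 481/160 2063/720
11627/2880 4447/1200 527/150 959/288
4303/1080 5797/1440 5599/1440 8309/2160

Derivation:
After step 1:
  4 15/4 2 2
  19/4 18/5 17/5 7/2
  10/3 17/4 9/2 13/3
After step 2:
  25/6 267/80 223/80 5/2
  941/240 79/20 17/5 397/120
  37/9 941/240 989/240 37/9
After step 3:
  457/120 1709/480 481/160 2063/720
  11627/2880 4447/1200 527/150 959/288
  4303/1080 5797/1440 5599/1440 8309/2160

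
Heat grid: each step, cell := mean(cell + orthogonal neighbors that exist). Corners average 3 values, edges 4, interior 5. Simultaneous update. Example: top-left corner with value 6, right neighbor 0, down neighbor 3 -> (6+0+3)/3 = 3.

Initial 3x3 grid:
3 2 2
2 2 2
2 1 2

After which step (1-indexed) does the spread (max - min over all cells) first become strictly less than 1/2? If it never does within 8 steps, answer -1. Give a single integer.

Step 1: max=7/3, min=5/3, spread=2/3
Step 2: max=41/18, min=413/240, spread=401/720
Step 3: max=2299/1080, min=3883/2160, spread=143/432
  -> spread < 1/2 first at step 3
Step 4: max=135923/64800, min=241721/129600, spread=1205/5184
Step 5: max=7965031/3888000, min=14661187/7776000, spread=10151/62208
Step 6: max=473353007/233280000, min=893257889/466560000, spread=85517/746496
Step 7: max=28122395179/13996800000, min=53993443483/27993600000, spread=720431/8957952
Step 8: max=1678233044363/839808000000, min=3261634510601/1679616000000, spread=6069221/107495424

Answer: 3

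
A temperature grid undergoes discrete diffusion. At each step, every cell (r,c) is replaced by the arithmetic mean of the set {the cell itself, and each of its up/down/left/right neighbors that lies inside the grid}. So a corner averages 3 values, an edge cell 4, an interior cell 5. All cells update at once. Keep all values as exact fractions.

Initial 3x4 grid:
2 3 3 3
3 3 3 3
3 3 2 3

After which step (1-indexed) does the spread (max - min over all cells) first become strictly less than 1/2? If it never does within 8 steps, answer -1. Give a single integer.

Step 1: max=3, min=8/3, spread=1/3
  -> spread < 1/2 first at step 1
Step 2: max=3, min=49/18, spread=5/18
Step 3: max=2101/720, min=3029/1080, spread=49/432
Step 4: max=62831/21600, min=364331/129600, spread=2531/25920
Step 5: max=622609/216000, min=146406911/51840000, spread=3019249/51840000
Step 6: max=55920949/19440000, min=146643289/51840000, spread=297509/6220800
Step 7: max=836114479/291600000, min=528715200791/186624000000, spread=6398065769/186624000000
Step 8: max=33402621049/11664000000, min=1586878535227/559872000000, spread=131578201/4478976000

Answer: 1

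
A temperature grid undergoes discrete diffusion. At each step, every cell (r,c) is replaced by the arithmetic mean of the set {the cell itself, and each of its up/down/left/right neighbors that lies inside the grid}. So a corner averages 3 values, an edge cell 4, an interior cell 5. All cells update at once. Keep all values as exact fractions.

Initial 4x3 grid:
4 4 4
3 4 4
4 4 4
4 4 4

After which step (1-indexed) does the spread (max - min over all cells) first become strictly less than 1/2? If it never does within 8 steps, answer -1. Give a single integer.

Answer: 1

Derivation:
Step 1: max=4, min=11/3, spread=1/3
  -> spread < 1/2 first at step 1
Step 2: max=4, min=449/120, spread=31/120
Step 3: max=4, min=4109/1080, spread=211/1080
Step 4: max=7153/1800, min=415103/108000, spread=14077/108000
Step 5: max=428317/108000, min=3747593/972000, spread=5363/48600
Step 6: max=237131/60000, min=112899191/29160000, spread=93859/1166400
Step 7: max=383463533/97200000, min=6788125519/1749600000, spread=4568723/69984000
Step 8: max=11482381111/2916000000, min=408123564371/104976000000, spread=8387449/167961600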